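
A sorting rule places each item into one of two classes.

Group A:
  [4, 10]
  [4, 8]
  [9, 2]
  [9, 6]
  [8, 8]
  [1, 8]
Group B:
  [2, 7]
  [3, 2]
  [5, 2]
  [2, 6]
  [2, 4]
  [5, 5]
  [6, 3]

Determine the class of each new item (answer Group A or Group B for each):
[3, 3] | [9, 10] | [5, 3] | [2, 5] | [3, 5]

Group B, Group A, Group B, Group B, Group B

The simplest hypothesis consistent with all the labels is: max ≥ 8.
[3, 3] — max 3, hence Group B. [9, 10] — max 10, hence Group A. [5, 3] — max 5, hence Group B. [2, 5] — max 5, hence Group B. [3, 5] — max 5, hence Group B.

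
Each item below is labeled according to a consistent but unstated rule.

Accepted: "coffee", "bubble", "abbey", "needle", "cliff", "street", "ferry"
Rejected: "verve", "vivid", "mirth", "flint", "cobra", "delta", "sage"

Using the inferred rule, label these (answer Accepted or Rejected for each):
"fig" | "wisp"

Rejected, Rejected

The classifier is using: has a double letter.
"fig" — no doubled letter, hence Rejected.
"wisp" — no doubled letter, hence Rejected.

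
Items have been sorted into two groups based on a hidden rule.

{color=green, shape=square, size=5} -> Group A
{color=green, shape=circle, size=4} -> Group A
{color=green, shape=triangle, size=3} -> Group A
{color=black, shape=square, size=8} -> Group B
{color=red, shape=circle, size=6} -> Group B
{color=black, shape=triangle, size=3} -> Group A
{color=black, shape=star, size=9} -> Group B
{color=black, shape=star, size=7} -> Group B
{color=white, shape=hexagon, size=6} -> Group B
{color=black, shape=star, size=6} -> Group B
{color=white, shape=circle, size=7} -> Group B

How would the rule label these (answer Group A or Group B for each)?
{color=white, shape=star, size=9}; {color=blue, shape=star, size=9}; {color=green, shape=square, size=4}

Group B, Group B, Group A

Rule: size ≤ 5. This holds for each 'Group A' example and fails for each 'Group B' one.
{color=white, shape=star, size=9}: size = 9, does not fit → Group B.
{color=blue, shape=star, size=9}: size = 9, does not fit → Group B.
{color=green, shape=square, size=4}: size = 4, matches → Group A.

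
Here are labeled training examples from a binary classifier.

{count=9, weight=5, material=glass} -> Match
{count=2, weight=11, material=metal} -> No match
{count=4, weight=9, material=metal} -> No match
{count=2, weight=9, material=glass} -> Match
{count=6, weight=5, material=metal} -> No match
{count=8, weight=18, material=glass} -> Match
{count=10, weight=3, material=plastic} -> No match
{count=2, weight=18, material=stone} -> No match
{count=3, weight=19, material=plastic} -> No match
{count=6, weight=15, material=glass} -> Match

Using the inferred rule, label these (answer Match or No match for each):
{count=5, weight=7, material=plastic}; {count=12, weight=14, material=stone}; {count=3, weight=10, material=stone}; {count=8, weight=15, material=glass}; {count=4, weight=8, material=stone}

The distinguishing property — material is glass — holds for all the 'Match' cases and none of the 'No match' cases.
{count=5, weight=7, material=plastic} → material is plastic → No match. {count=12, weight=14, material=stone} → material is stone → No match. {count=3, weight=10, material=stone} → material is stone → No match. {count=8, weight=15, material=glass} → material is glass → Match. {count=4, weight=8, material=stone} → material is stone → No match.

No match, No match, No match, Match, No match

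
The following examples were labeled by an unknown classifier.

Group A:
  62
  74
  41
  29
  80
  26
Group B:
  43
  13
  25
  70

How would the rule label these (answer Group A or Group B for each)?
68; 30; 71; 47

Comparing the two groups points to one rule — ≡ 2 (mod 3).
Group A: 68, since 68 mod 3 = 2. Group B: 30, since 30 mod 3 = 0. Group A: 71, since 71 mod 3 = 2. Group A: 47, since 47 mod 3 = 2.

Group A, Group B, Group A, Group A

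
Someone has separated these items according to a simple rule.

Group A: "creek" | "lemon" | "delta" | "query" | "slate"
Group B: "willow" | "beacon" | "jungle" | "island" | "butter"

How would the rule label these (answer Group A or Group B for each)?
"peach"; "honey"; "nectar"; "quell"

Group A, Group A, Group B, Group A

A rule that fits every label: odd length — true of each 'Group A' example, false of each 'Group B' one.
"peach": Group A (length 5). "honey": Group A (length 5). "nectar": Group B (length 6). "quell": Group A (length 5).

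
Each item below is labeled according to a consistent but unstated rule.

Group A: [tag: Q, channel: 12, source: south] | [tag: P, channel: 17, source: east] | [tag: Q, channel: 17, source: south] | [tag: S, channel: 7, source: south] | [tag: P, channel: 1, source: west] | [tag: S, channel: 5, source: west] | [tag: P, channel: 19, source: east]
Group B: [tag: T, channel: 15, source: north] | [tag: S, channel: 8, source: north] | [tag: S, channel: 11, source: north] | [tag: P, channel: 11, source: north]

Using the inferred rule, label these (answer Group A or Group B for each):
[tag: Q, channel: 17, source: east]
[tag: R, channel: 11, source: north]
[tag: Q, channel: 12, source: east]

Group A, Group B, Group A

A rule that fits every label: source is not north — true of each 'Group A' example, false of each 'Group B' one.
[tag: Q, channel: 17, source: east] — source is east, hence Group A. [tag: R, channel: 11, source: north] — source is north, hence Group B. [tag: Q, channel: 12, source: east] — source is east, hence Group A.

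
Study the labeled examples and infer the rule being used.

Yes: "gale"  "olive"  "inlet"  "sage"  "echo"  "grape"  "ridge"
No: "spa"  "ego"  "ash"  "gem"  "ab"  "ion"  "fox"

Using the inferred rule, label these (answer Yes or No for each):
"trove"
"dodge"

One predicate separates the groups cleanly: length ≥ 4.
"trove": length 5 — satisfies this, so Yes. "dodge": length 5 — satisfies this, so Yes.

Yes, Yes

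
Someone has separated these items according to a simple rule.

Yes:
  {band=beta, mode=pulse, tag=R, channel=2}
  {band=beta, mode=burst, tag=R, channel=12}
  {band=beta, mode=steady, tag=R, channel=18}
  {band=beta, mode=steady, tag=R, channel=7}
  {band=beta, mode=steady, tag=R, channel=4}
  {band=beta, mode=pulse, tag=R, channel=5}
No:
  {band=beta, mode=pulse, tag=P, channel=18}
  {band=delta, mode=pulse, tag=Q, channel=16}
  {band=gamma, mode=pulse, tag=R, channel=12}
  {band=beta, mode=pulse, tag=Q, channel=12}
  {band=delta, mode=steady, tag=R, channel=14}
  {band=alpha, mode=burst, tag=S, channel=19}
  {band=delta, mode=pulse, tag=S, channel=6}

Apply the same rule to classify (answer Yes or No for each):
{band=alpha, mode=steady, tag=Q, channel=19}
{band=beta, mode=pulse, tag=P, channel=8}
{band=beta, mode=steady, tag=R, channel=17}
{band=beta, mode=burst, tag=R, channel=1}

'Yes' ⟺ tag is R AND band is beta.
{band=alpha, mode=steady, tag=Q, channel=19}: No (tag is Q, band is alpha). {band=beta, mode=pulse, tag=P, channel=8}: No (tag is P, band is beta). {band=beta, mode=steady, tag=R, channel=17}: Yes (tag is R, band is beta). {band=beta, mode=burst, tag=R, channel=1}: Yes (tag is R, band is beta).

No, No, Yes, Yes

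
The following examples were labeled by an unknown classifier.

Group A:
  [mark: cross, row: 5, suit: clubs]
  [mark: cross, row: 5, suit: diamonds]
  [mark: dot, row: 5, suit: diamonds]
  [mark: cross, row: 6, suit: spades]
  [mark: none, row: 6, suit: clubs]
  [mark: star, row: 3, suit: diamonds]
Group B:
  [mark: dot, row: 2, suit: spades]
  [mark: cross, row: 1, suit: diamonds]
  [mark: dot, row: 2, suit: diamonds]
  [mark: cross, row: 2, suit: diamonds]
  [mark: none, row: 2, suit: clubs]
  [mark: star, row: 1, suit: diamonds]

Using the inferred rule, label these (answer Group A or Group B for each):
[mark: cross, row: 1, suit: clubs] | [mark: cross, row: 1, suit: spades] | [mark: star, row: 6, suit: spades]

Group B, Group B, Group A

'Group A' ⟺ row ≥ 3.
[mark: cross, row: 1, suit: clubs] → row = 1 → Group B. [mark: cross, row: 1, suit: spades] → row = 1 → Group B. [mark: star, row: 6, suit: spades] → row = 6 → Group A.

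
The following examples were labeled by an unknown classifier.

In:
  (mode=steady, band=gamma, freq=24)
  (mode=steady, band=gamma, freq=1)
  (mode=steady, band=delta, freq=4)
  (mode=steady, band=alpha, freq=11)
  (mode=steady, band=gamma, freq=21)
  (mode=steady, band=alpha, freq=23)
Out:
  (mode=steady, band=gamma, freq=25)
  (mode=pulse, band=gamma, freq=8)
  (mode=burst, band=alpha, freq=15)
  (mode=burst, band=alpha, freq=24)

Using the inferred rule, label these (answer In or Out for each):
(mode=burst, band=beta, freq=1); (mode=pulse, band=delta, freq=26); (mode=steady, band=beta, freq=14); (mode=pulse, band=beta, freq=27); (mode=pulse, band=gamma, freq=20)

The common property of the 'In' items is: mode is steady AND freq ≤ 24. No 'Out' item has it.
(mode=burst, band=beta, freq=1) — mode is burst, freq = 1, hence Out. (mode=pulse, band=delta, freq=26) — mode is pulse, freq = 26, hence Out. (mode=steady, band=beta, freq=14) — mode is steady, freq = 14, hence In. (mode=pulse, band=beta, freq=27) — mode is pulse, freq = 27, hence Out. (mode=pulse, band=gamma, freq=20) — mode is pulse, freq = 20, hence Out.

Out, Out, In, Out, Out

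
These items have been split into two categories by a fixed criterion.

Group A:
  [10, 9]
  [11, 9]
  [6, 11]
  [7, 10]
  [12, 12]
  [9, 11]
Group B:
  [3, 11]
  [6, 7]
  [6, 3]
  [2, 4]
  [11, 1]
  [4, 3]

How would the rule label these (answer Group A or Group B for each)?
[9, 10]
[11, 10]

The simplest hypothesis consistent with all the labels is: sum ≥ 17.

Group A, Group A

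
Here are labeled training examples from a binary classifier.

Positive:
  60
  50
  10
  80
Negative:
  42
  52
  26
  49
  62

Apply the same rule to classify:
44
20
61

Negative, Positive, Negative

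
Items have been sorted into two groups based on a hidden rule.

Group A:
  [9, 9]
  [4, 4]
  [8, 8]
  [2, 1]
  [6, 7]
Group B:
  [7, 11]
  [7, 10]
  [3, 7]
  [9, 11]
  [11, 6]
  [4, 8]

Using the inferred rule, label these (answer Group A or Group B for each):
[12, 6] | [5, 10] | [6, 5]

Group B, Group B, Group A

A rule that fits every label: |first − second| ≤ 1 — true of each 'Group A' example, false of each 'Group B' one.
[12, 6]: |12−6| = 6 — does not fit, so Group B. [5, 10]: |5−10| = 5 — does not fit, so Group B. [6, 5]: |6−5| = 1 — checks out, so Group A.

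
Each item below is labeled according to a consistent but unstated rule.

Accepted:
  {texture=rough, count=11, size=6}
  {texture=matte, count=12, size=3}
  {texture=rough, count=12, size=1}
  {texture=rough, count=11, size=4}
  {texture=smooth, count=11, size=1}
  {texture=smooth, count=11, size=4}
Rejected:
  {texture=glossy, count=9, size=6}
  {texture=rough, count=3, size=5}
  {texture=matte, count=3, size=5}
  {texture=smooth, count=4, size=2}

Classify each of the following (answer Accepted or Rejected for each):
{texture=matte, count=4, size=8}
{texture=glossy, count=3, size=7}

Every 'Accepted' example satisfies: count ≥ 11. None of the 'Rejected' examples do.

Rejected, Rejected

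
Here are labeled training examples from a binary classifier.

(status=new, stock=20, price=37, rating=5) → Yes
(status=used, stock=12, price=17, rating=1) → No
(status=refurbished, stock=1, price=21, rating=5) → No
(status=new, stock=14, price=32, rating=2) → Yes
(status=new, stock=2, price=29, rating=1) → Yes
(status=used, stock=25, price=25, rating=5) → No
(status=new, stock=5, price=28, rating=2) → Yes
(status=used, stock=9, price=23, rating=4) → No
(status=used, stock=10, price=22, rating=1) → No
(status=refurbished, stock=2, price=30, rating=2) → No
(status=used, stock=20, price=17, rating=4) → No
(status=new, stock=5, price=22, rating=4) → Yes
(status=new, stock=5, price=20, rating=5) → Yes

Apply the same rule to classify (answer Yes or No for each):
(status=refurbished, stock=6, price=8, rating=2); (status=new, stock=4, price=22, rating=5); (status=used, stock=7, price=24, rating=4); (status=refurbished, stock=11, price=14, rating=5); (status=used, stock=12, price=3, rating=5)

No, Yes, No, No, No

The rule appears to be: status is new.
(status=refurbished, stock=6, price=8, rating=2): status is refurbished, fails the rule → No. (status=new, stock=4, price=22, rating=5): status is new, satisfies this → Yes. (status=used, stock=7, price=24, rating=4): status is used, fails the rule → No. (status=refurbished, stock=11, price=14, rating=5): status is refurbished, fails the rule → No. (status=used, stock=12, price=3, rating=5): status is used, fails the rule → No.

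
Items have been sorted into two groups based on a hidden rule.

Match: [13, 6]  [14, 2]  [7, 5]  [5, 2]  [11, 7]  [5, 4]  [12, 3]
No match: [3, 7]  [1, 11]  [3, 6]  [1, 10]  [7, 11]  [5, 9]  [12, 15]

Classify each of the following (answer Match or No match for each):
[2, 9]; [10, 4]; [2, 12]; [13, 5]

No match, Match, No match, Match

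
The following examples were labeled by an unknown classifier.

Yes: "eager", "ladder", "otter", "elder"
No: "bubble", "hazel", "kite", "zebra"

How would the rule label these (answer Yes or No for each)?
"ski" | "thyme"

No, No

Every 'Yes' example satisfies: ends with 'r'. None of the 'No' examples do.
"ski" — ends with 'i', hence No.
"thyme" — ends with 'e', hence No.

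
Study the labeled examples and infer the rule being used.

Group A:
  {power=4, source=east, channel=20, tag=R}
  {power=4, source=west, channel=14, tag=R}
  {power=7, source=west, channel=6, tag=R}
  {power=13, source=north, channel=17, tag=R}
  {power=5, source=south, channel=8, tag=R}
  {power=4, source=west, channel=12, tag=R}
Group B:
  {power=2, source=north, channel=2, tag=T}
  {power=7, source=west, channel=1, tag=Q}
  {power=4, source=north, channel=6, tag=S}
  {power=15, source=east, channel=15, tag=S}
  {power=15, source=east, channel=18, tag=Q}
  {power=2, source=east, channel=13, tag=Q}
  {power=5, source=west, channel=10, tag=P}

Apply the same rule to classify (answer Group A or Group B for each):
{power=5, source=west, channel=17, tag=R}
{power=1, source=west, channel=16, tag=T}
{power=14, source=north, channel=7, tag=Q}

Group A, Group B, Group B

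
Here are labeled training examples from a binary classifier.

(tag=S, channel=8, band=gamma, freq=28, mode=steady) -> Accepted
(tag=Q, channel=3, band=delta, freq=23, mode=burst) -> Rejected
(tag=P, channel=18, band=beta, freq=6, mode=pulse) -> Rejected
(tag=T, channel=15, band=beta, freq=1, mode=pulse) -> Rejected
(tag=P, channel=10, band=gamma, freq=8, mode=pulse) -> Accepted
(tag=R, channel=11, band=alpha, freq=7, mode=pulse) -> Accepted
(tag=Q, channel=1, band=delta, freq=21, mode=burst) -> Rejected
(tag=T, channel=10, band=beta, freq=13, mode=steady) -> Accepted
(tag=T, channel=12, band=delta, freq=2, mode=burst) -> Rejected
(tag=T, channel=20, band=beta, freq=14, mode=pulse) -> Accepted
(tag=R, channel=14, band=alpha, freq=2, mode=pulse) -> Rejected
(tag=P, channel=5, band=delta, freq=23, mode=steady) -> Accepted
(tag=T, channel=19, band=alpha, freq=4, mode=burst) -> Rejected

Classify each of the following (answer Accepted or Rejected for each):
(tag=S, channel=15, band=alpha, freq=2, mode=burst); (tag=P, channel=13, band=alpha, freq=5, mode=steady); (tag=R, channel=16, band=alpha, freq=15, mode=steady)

Rejected, Rejected, Accepted

Every 'Accepted' example satisfies: freq ≥ 7 AND channel ≥ 5. None of the 'Rejected' examples do.
Rejected: (tag=S, channel=15, band=alpha, freq=2, mode=burst), since freq = 2, channel = 15. Rejected: (tag=P, channel=13, band=alpha, freq=5, mode=steady), since freq = 5, channel = 13. Accepted: (tag=R, channel=16, band=alpha, freq=15, mode=steady), since freq = 15, channel = 16.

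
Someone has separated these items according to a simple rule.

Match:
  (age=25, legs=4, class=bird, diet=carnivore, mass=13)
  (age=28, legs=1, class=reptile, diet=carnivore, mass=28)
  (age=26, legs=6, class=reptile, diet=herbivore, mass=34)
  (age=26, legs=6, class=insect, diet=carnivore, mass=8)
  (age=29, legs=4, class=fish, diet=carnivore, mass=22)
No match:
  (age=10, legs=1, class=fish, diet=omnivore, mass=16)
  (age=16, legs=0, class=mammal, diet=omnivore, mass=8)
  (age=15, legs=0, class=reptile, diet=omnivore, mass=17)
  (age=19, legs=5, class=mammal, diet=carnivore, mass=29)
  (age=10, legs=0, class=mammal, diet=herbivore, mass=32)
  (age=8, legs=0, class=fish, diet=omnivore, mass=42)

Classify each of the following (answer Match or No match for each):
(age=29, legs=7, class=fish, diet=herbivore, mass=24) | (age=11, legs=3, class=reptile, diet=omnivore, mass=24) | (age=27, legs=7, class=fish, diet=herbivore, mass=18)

Match, No match, Match

The pattern is that an item is 'Match' exactly when: age ≥ 25.
(age=29, legs=7, class=fish, diet=herbivore, mass=24) → age = 29 → Match. (age=11, legs=3, class=reptile, diet=omnivore, mass=24) → age = 11 → No match. (age=27, legs=7, class=fish, diet=herbivore, mass=18) → age = 27 → Match.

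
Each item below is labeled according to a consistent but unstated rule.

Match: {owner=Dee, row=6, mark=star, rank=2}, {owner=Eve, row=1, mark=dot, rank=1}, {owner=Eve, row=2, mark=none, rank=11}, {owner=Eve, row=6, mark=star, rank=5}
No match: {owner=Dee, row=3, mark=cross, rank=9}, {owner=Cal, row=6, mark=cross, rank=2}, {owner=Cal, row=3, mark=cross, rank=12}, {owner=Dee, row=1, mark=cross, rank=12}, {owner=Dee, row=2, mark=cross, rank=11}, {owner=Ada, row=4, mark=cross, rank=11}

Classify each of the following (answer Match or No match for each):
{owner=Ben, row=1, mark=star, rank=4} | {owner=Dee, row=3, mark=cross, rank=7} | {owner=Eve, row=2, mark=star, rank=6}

The classifier is using: mark is not cross.
{owner=Ben, row=1, mark=star, rank=4}: mark is star, matches → Match. {owner=Dee, row=3, mark=cross, rank=7}: mark is cross, doesn't match → No match. {owner=Eve, row=2, mark=star, rank=6}: mark is star, matches → Match.

Match, No match, Match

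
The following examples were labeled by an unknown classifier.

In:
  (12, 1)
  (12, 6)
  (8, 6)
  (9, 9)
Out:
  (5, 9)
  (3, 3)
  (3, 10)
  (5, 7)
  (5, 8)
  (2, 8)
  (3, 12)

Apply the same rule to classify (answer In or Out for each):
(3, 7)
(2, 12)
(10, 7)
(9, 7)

Out, Out, In, In

The common property of the 'In' items is: first ≥ 6. No 'Out' item has it.
(3, 7) → first 3 → Out.
(2, 12) → first 2 → Out.
(10, 7) → first 10 → In.
(9, 7) → first 9 → In.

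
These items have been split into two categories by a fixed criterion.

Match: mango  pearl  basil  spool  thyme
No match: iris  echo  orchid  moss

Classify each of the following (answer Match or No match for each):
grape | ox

All 'Match' examples share one property — odd length — and every 'No match' example lacks it.
grape: length 5, checks out → Match. ox: length 2, does not fit → No match.

Match, No match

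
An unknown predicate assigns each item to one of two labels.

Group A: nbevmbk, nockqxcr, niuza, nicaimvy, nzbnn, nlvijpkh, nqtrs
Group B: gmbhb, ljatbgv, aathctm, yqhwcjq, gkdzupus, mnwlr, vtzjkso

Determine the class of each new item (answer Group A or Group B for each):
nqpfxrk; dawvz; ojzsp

The pattern is that an item is 'Group A' exactly when: starts with 'n'.

Group A, Group B, Group B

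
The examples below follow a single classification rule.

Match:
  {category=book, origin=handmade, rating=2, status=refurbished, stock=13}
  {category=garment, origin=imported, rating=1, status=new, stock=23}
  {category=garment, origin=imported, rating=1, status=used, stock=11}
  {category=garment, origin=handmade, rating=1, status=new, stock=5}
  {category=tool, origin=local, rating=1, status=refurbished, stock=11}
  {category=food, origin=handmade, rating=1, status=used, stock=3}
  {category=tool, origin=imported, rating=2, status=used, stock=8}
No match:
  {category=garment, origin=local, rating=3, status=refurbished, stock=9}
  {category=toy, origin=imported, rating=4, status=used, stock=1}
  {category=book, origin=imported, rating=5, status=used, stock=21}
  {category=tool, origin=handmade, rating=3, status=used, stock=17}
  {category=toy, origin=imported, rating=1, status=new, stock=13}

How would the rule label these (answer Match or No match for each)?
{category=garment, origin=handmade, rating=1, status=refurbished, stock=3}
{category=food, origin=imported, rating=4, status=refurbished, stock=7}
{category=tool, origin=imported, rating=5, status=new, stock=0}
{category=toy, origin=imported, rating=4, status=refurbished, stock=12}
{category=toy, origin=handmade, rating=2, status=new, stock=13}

Match, No match, No match, No match, No match

The classifier is using: category is not toy AND rating ≤ 2.
{category=garment, origin=handmade, rating=1, status=refurbished, stock=3} — category is garment, rating = 1, hence Match. {category=food, origin=imported, rating=4, status=refurbished, stock=7} — category is food, rating = 4, hence No match. {category=tool, origin=imported, rating=5, status=new, stock=0} — category is tool, rating = 5, hence No match. {category=toy, origin=imported, rating=4, status=refurbished, stock=12} — category is toy, rating = 4, hence No match. {category=toy, origin=handmade, rating=2, status=new, stock=13} — category is toy, rating = 2, hence No match.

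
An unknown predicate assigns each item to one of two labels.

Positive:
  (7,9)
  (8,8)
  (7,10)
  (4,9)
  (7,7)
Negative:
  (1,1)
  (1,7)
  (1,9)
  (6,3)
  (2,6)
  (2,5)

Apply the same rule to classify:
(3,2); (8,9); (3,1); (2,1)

Every 'Positive' example satisfies: sum ≥ 13. None of the 'Negative' examples do.
(3,2) → 3+2 = 5 → Negative. (8,9) → 8+9 = 17 → Positive. (3,1) → 3+1 = 4 → Negative. (2,1) → 2+1 = 3 → Negative.

Negative, Positive, Negative, Negative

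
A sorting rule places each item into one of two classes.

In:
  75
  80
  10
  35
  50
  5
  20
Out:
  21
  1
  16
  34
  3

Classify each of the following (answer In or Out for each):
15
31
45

One predicate separates the groups cleanly: multiple of 5.
15: 15 = 5·3, passes → In.
31: 31 = 5·6 + 1, does not pass → Out.
45: 45 = 5·9, passes → In.

In, Out, In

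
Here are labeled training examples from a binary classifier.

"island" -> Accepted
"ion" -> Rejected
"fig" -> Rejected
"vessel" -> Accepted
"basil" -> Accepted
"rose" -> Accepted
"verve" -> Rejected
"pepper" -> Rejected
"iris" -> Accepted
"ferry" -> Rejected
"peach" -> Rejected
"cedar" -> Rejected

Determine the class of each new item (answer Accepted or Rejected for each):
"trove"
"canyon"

Rejected, Rejected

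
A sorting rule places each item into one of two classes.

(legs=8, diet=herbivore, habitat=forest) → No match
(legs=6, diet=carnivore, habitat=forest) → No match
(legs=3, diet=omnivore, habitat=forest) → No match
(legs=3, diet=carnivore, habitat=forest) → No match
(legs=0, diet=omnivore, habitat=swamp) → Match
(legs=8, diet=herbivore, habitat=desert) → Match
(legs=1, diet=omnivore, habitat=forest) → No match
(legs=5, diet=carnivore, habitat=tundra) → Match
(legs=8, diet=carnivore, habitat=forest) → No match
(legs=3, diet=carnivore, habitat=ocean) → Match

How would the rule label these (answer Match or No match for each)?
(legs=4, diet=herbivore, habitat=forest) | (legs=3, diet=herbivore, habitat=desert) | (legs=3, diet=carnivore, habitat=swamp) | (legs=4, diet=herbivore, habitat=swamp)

Comparing the two groups points to one rule — habitat is not forest.
No match: (legs=4, diet=herbivore, habitat=forest), since habitat is forest. Match: (legs=3, diet=herbivore, habitat=desert), since habitat is desert. Match: (legs=3, diet=carnivore, habitat=swamp), since habitat is swamp. Match: (legs=4, diet=herbivore, habitat=swamp), since habitat is swamp.

No match, Match, Match, Match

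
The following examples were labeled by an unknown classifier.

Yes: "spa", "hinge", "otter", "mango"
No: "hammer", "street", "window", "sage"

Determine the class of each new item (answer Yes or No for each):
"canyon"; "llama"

Looking at the examples, the only property every 'Yes' case has and every 'No' case lacks is: odd length.
"canyon": No (length 6). "llama": Yes (length 5).

No, Yes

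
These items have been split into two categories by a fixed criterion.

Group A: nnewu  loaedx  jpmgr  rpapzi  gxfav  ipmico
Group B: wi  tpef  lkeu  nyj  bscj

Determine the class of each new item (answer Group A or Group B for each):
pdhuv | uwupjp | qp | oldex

Group A, Group A, Group B, Group A

A rule that fits every label: length ≥ 5 — true of each 'Group A' example, false of each 'Group B' one.
pdhuv: Group A (length 5).
uwupjp: Group A (length 6).
qp: Group B (length 2).
oldex: Group A (length 5).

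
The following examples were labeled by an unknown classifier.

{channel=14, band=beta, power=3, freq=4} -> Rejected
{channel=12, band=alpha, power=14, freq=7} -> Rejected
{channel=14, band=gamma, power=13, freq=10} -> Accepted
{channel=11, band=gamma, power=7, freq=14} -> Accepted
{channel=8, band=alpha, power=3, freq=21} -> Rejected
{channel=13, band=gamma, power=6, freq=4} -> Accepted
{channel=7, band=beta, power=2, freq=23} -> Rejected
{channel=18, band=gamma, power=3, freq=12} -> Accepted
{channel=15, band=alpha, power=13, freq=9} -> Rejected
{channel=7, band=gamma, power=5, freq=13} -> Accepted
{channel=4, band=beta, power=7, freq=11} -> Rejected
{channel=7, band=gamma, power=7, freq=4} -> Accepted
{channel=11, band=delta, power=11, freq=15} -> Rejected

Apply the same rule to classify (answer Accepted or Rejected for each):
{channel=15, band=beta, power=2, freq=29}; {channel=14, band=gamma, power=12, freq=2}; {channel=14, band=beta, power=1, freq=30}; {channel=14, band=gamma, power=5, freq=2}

The rule appears to be: band is gamma.
{channel=15, band=beta, power=2, freq=29} — band is beta, hence Rejected. {channel=14, band=gamma, power=12, freq=2} — band is gamma, hence Accepted. {channel=14, band=beta, power=1, freq=30} — band is beta, hence Rejected. {channel=14, band=gamma, power=5, freq=2} — band is gamma, hence Accepted.

Rejected, Accepted, Rejected, Accepted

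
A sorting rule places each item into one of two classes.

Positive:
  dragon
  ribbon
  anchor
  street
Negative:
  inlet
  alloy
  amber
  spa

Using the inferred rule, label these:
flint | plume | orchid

A rule that fits every label: even length — true of each 'Positive' example, false of each 'Negative' one.
flint → length 5 → Negative.
plume → length 5 → Negative.
orchid → length 6 → Positive.

Negative, Negative, Positive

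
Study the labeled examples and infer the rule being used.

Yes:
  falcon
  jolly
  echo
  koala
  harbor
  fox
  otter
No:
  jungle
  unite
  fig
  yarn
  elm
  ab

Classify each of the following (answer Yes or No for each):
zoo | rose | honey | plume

Yes, Yes, Yes, No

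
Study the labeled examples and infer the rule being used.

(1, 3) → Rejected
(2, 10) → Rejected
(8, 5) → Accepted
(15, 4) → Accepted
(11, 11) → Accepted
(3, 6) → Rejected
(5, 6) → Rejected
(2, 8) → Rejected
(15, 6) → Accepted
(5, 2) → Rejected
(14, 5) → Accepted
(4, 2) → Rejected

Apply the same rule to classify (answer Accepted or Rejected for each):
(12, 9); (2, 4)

Accepted, Rejected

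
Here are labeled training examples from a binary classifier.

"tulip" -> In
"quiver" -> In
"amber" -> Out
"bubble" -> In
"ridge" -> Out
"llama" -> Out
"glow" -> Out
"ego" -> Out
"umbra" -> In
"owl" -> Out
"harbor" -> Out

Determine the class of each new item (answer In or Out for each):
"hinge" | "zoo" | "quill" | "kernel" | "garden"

Out, Out, In, Out, Out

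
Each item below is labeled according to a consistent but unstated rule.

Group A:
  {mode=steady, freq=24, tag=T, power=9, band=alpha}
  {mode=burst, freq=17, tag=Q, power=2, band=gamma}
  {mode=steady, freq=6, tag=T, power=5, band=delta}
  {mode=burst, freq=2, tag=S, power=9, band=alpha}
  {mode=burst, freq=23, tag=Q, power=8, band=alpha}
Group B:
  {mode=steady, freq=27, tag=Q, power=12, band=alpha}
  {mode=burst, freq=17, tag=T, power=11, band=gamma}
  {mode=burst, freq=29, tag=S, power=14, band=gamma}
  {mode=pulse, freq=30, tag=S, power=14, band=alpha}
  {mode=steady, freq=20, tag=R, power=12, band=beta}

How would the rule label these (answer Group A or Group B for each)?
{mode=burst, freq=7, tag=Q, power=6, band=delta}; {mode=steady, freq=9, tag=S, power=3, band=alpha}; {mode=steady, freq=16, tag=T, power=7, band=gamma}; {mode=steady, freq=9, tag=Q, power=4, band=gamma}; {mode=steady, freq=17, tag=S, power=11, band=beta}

A rule that fits every label: power ≤ 9 — true of each 'Group A' example, false of each 'Group B' one.

Group A, Group A, Group A, Group A, Group B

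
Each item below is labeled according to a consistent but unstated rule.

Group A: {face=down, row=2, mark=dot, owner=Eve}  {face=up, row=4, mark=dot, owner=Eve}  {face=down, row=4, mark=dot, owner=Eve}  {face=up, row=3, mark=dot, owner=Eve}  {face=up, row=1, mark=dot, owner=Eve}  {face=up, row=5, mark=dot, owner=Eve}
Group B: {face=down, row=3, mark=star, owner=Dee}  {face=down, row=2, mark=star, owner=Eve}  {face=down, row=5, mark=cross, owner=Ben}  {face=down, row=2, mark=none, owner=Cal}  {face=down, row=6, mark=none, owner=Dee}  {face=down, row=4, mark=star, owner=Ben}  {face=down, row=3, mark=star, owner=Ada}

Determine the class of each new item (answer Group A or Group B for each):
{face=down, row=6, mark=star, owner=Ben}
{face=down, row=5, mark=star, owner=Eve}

Group B, Group B

Comparing the two groups points to one rule — mark is dot.
{face=down, row=6, mark=star, owner=Ben}: Group B (mark is star).
{face=down, row=5, mark=star, owner=Eve}: Group B (mark is star).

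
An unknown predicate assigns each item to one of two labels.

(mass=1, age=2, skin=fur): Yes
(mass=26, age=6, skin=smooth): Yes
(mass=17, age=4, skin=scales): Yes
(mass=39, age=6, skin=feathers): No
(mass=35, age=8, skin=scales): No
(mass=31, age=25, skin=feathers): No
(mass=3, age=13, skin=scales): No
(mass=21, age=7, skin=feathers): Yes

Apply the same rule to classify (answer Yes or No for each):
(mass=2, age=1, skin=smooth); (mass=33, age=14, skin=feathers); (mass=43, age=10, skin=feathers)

Yes, No, No

The rule appears to be: age ≤ 7 AND mass ≤ 26.
(mass=2, age=1, skin=smooth): age = 1, mass = 2, qualifies → Yes.
(mass=33, age=14, skin=feathers): age = 14, mass = 33, does not pass → No.
(mass=43, age=10, skin=feathers): age = 10, mass = 43, does not pass → No.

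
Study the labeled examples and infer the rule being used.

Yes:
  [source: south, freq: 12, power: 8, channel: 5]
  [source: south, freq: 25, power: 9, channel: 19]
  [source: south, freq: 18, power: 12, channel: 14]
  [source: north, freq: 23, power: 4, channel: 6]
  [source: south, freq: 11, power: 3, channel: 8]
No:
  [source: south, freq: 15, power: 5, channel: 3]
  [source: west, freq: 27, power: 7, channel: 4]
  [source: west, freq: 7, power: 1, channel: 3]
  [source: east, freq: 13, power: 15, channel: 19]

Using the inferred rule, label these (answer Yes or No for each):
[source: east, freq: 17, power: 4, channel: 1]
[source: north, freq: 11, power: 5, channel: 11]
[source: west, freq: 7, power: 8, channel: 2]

The distinguishing property — channel ≥ 5 AND power ≤ 12 — holds for all the 'Yes' cases and none of the 'No' cases.
[source: east, freq: 17, power: 4, channel: 1] — channel = 1, power = 4, hence No.
[source: north, freq: 11, power: 5, channel: 11] — channel = 11, power = 5, hence Yes.
[source: west, freq: 7, power: 8, channel: 2] — channel = 2, power = 8, hence No.

No, Yes, No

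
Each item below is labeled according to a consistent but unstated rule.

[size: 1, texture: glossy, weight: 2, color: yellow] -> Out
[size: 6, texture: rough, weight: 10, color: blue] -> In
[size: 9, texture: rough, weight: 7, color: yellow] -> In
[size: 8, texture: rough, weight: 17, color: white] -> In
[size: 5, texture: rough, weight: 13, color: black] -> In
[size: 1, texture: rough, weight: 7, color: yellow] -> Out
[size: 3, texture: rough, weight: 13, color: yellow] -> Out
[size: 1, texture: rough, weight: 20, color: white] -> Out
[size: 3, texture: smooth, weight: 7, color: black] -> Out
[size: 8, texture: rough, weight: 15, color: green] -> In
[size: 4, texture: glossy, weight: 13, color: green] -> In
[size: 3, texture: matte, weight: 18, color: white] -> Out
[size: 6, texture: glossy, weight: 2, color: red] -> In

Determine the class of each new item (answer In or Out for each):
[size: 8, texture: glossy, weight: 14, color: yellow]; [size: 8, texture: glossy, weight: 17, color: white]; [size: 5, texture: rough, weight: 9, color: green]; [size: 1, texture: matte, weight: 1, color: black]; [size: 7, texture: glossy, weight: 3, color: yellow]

In, In, In, Out, In

The pattern is that an item is 'In' exactly when: size ≥ 4.
In: [size: 8, texture: glossy, weight: 14, color: yellow], since size = 8. In: [size: 8, texture: glossy, weight: 17, color: white], since size = 8. In: [size: 5, texture: rough, weight: 9, color: green], since size = 5. Out: [size: 1, texture: matte, weight: 1, color: black], since size = 1. In: [size: 7, texture: glossy, weight: 3, color: yellow], since size = 7.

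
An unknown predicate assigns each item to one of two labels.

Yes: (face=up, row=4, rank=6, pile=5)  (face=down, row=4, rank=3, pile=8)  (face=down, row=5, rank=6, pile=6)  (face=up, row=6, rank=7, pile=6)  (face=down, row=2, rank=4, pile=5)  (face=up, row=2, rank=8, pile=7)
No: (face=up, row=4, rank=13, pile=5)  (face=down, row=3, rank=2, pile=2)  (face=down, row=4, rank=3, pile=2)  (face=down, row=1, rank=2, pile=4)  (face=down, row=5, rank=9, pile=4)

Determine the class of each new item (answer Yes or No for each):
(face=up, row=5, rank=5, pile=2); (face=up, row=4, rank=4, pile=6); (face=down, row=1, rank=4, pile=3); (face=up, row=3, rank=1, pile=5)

'Yes' ⟺ pile ≥ 5 AND rank ≤ 8.
(face=up, row=5, rank=5, pile=2): No (pile = 2, rank = 5).
(face=up, row=4, rank=4, pile=6): Yes (pile = 6, rank = 4).
(face=down, row=1, rank=4, pile=3): No (pile = 3, rank = 4).
(face=up, row=3, rank=1, pile=5): Yes (pile = 5, rank = 1).

No, Yes, No, Yes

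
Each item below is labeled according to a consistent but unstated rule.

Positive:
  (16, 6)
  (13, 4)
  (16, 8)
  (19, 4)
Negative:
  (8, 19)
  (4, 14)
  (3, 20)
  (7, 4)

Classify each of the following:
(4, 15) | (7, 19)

The pattern is that an item is 'Positive' exactly when: first ≥ 13.
(4, 15) — first 4, hence Negative. (7, 19) — first 7, hence Negative.

Negative, Negative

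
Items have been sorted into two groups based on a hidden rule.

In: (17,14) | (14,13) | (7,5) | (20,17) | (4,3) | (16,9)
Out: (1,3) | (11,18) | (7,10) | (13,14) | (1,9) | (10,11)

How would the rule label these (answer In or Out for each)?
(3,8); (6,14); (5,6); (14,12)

The common property of the 'In' items is: first > second. No 'Out' item has it.
(3,8): 3 < 8, lacks this property → Out.
(6,14): 6 < 14, lacks this property → Out.
(5,6): 5 < 6, lacks this property → Out.
(14,12): 14 > 12, checks out → In.

Out, Out, Out, In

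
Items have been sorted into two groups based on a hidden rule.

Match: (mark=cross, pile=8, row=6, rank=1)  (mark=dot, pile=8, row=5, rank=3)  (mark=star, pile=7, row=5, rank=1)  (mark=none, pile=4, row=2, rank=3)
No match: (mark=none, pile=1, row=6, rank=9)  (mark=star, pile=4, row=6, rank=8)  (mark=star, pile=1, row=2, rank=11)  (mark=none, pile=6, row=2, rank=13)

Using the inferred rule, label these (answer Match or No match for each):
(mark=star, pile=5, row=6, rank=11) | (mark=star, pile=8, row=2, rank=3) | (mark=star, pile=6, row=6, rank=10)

Rule: rank ≤ 3. This holds for each 'Match' example and fails for each 'No match' one.
(mark=star, pile=5, row=6, rank=11) → rank = 11 → No match.
(mark=star, pile=8, row=2, rank=3) → rank = 3 → Match.
(mark=star, pile=6, row=6, rank=10) → rank = 10 → No match.

No match, Match, No match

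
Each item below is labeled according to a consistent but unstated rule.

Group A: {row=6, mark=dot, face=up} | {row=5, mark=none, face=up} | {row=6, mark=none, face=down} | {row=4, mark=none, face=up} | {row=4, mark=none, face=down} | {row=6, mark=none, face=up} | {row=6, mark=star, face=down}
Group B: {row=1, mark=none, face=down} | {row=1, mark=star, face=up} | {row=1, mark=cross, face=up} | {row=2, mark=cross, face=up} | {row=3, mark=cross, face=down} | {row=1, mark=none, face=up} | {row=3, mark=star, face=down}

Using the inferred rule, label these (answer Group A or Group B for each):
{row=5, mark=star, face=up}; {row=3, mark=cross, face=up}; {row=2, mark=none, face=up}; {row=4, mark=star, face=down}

Group A, Group B, Group B, Group A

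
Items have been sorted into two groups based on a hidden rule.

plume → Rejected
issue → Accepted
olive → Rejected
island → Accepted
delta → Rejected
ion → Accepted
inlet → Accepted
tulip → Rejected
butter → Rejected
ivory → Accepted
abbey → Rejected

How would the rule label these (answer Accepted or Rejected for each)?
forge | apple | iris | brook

Rejected, Rejected, Accepted, Rejected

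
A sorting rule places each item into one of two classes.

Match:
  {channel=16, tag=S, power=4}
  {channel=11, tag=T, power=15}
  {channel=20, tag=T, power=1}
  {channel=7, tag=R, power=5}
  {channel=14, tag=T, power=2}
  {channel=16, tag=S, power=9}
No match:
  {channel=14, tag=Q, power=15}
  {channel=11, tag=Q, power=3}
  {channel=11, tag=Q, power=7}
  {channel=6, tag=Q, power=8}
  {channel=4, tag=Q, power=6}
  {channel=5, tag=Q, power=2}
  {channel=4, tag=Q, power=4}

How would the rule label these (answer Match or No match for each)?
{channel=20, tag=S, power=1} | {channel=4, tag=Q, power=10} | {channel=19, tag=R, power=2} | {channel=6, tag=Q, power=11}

'Match' ⟺ tag is not Q.
{channel=20, tag=S, power=1} → tag is S → Match. {channel=4, tag=Q, power=10} → tag is Q → No match. {channel=19, tag=R, power=2} → tag is R → Match. {channel=6, tag=Q, power=11} → tag is Q → No match.

Match, No match, Match, No match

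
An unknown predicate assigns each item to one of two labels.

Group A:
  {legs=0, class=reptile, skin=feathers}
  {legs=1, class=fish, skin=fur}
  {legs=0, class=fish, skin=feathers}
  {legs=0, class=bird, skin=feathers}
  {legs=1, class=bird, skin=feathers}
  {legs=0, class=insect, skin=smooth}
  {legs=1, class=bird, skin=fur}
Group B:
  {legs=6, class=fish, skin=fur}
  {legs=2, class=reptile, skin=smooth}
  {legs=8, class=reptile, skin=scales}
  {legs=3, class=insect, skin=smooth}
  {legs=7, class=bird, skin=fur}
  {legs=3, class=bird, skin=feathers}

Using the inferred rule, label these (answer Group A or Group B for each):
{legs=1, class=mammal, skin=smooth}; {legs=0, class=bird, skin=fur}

Group A, Group A

'Group A' ⟺ legs ≤ 1.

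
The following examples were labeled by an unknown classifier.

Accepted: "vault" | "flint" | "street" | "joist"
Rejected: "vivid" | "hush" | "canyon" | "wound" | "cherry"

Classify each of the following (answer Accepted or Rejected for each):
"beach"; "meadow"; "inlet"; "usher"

Rejected, Rejected, Accepted, Rejected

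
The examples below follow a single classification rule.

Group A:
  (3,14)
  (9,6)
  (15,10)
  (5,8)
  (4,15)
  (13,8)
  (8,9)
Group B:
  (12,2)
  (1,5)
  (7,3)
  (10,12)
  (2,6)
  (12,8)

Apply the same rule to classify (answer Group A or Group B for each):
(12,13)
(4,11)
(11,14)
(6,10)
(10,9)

Group A, Group A, Group A, Group B, Group A

A rule that fits every label: sum is odd — true of each 'Group A' example, false of each 'Group B' one.
(12,13): 12+13 = 25 — qualifies, so Group A.
(4,11): 4+11 = 15 — qualifies, so Group A.
(11,14): 11+14 = 25 — qualifies, so Group A.
(6,10): 6+10 = 16 — does not satisfy this, so Group B.
(10,9): 10+9 = 19 — qualifies, so Group A.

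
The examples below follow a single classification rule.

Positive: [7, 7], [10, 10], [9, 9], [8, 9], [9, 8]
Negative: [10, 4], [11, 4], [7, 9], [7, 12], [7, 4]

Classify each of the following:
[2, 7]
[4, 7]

Negative, Negative

One predicate separates the groups cleanly: |first − second| ≤ 1.
Negative: [2, 7], since |2−7| = 5. Negative: [4, 7], since |4−7| = 3.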